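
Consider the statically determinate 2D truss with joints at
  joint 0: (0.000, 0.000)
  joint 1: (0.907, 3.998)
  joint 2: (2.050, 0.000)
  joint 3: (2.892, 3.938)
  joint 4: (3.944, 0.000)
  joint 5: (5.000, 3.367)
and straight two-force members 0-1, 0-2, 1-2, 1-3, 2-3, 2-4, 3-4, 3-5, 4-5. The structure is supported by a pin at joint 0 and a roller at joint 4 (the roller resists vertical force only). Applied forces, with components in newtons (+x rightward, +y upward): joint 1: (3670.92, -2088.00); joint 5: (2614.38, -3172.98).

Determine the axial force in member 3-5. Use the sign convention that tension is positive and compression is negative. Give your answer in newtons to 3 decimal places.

3446.785

N=6 nodes, M=9 members, R=3 reactions → 2N=12, M+R=12
member 0 (0-1): L=4.0996, (cx,cy)=(0.2212,0.9752)
member 1 (0-2): L=2.0500, (cx,cy)=(1.0000,0.0000)
member 2 (1-2): L=4.1582, (cx,cy)=(0.2749,-0.9615)
member 3 (1-3): L=1.9859, (cx,cy)=(0.9995,-0.0302)
member 4 (2-3): L=4.0270, (cx,cy)=(0.2091,0.9779)
member 5 (2-4): L=1.8940, (cx,cy)=(1.0000,0.0000)
member 6 (3-4): L=4.0761, (cx,cy)=(0.2581,-0.9661)
member 7 (3-5): L=2.1840, (cx,cy)=(0.9652,-0.2615)
member 8 (4-5): L=3.5287, (cx,cy)=(0.2993,0.9542)
solve A·x = −loads:
  F[0-1] = +5326.8229 N (tension)
  F[0-2] = +5106.7855 N (tension)
  F[1-2] = -7561.5924 N (compression)
  F[1-3] = -414.0645 N (compression)
  F[2-3] = +7434.6383 N (tension)
  F[2-4] = +1473.7607 N (tension)
  F[3-4] = -8470.9741 N (compression)
  F[3-5] = +3446.7849 N (tension)
  F[4-5] = -2380.9280 N (compression)
  Rx@0 = -6285.3000 N
  Ry@0 = -5194.8191 N
  Ry@4 = +10455.7991 N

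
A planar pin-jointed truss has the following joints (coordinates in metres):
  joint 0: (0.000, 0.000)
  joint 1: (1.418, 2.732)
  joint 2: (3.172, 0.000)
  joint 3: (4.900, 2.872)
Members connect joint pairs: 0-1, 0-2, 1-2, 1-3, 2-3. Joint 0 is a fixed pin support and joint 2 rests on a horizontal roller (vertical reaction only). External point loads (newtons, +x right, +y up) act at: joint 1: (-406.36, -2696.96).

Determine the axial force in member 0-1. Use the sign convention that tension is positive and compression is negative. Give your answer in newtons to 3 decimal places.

N=4 nodes, M=5 members, R=3 reactions → 2N=8, M+R=8
member 0 (0-1): L=3.0781, (cx,cy)=(0.4607,0.8876)
member 1 (0-2): L=3.1720, (cx,cy)=(1.0000,0.0000)
member 2 (1-2): L=3.2466, (cx,cy)=(0.5403,-0.8415)
member 3 (1-3): L=3.4848, (cx,cy)=(0.9992,0.0402)
member 4 (2-3): L=3.3518, (cx,cy)=(0.5155,0.8569)
solve A·x = −loads:
  F[0-1] = -2074.5603 N (compression)
  F[0-2] = +549.3432 N (tension)
  F[1-2] = -1016.8139 N (compression)
  F[1-3] = +0.0000 N (tension)
  F[2-3] = -0.0000 N (compression)
  Rx@0 = +406.3600 N
  Ry@0 = +1841.3125 N
  Ry@2 = +855.6475 N

-2074.560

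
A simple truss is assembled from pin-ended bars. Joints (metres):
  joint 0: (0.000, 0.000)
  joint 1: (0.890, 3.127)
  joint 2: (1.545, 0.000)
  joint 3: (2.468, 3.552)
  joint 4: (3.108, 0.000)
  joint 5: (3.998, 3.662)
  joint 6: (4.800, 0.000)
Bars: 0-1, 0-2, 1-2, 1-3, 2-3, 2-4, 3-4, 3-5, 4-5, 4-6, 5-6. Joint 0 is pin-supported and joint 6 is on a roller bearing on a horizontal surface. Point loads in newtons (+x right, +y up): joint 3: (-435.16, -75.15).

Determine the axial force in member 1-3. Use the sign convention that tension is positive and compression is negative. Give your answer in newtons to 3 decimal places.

N=7 nodes, M=11 members, R=3 reactions → 2N=14, M+R=14
member 0 (0-1): L=3.2512, (cx,cy)=(0.2737,0.9618)
member 1 (0-2): L=1.5450, (cx,cy)=(1.0000,0.0000)
member 2 (1-2): L=3.1949, (cx,cy)=(0.2050,-0.9788)
member 3 (1-3): L=1.6342, (cx,cy)=(0.9656,0.2601)
member 4 (2-3): L=3.6700, (cx,cy)=(0.2515,0.9679)
member 5 (2-4): L=1.5630, (cx,cy)=(1.0000,0.0000)
member 6 (3-4): L=3.6092, (cx,cy)=(0.1773,-0.9842)
member 7 (3-5): L=1.5339, (cx,cy)=(0.9974,0.0717)
member 8 (4-5): L=3.7686, (cx,cy)=(0.2362,0.9717)
member 9 (4-6): L=1.6920, (cx,cy)=(1.0000,0.0000)
member 10 (5-6): L=3.7488, (cx,cy)=(0.2139,-0.9768)
solve A·x = −loads:
  F[0-1] = -372.7678 N (compression)
  F[0-2] = -333.1163 N (compression)
  F[1-2] = +320.1677 N (tension)
  F[1-3] = -173.6586 N (compression)
  F[2-3] = -323.7740 N (compression)
  F[2-4] = -186.0471 N (compression)
  F[3-4] = +297.6771 N (tension)
  F[3-5] = +133.6055 N (tension)
  F[4-5] = -301.4876 N (compression)
  F[4-6] = -62.0617 N (compression)
  F[5-6] = +290.0951 N (tension)
  Rx@0 = +435.1600 N
  Ry@0 = +358.5288 N
  Ry@6 = -283.3788 N

-173.659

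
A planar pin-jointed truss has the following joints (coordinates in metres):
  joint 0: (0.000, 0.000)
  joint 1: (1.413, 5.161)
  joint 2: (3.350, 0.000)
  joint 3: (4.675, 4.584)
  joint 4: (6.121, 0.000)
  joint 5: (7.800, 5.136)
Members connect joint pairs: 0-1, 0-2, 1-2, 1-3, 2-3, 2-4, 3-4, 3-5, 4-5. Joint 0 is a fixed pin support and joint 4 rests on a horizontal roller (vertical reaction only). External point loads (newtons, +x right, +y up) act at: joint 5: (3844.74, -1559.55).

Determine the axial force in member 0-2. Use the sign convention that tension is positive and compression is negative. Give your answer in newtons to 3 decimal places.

2844.380

N=6 nodes, M=9 members, R=3 reactions → 2N=12, M+R=12
member 0 (0-1): L=5.3509, (cx,cy)=(0.2641,0.9645)
member 1 (0-2): L=3.3500, (cx,cy)=(1.0000,0.0000)
member 2 (1-2): L=5.5125, (cx,cy)=(0.3514,-0.9362)
member 3 (1-3): L=3.3126, (cx,cy)=(0.9847,-0.1742)
member 4 (2-3): L=4.7717, (cx,cy)=(0.2777,0.9607)
member 5 (2-4): L=2.7710, (cx,cy)=(1.0000,0.0000)
member 6 (3-4): L=4.8067, (cx,cy)=(0.3008,-0.9537)
member 7 (3-5): L=3.1734, (cx,cy)=(0.9848,0.1739)
member 8 (4-5): L=5.4035, (cx,cy)=(0.3107,0.9505)
solve A·x = −loads:
  F[0-1] = +3788.2930 N (tension)
  F[0-2] = +2844.3803 N (tension)
  F[1-2] = -4382.6470 N (compression)
  F[1-3] = +2579.7779 N (tension)
  F[2-3] = +4271.1459 N (tension)
  F[2-4] = +118.3795 N (tension)
  F[3-4] = -2975.3218 N (compression)
  F[3-5] = +4692.9790 N (tension)
  F[4-5] = -2499.6122 N (compression)
  Rx@0 = -3844.7400 N
  Ry@0 = -3653.8260 N
  Ry@4 = +5213.3760 N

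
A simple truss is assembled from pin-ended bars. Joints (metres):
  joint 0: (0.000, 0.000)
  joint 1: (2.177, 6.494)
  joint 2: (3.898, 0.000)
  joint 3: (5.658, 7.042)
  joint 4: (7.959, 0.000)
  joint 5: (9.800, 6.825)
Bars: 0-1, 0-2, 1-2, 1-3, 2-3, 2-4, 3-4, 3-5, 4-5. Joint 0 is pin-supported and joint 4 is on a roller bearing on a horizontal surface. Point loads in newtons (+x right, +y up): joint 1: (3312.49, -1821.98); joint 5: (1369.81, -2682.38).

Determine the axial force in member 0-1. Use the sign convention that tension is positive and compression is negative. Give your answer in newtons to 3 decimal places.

N=6 nodes, M=9 members, R=3 reactions → 2N=12, M+R=12
member 0 (0-1): L=6.8492, (cx,cy)=(0.3178,0.9481)
member 1 (0-2): L=3.8980, (cx,cy)=(1.0000,0.0000)
member 2 (1-2): L=6.7182, (cx,cy)=(0.2562,-0.9666)
member 3 (1-3): L=3.5239, (cx,cy)=(0.9878,0.1555)
member 4 (2-3): L=7.2586, (cx,cy)=(0.2425,0.9702)
member 5 (2-4): L=4.0610, (cx,cy)=(1.0000,0.0000)
member 6 (3-4): L=7.4084, (cx,cy)=(0.3106,-0.9505)
member 7 (3-5): L=4.1477, (cx,cy)=(0.9986,-0.0523)
member 8 (4-5): L=7.0689, (cx,cy)=(0.2604,0.9655)
solve A·x = −loads:
  F[0-1] = +3347.8620 N (tension)
  F[0-2] = +3618.1890 N (tension)
  F[1-2] = -5313.2038 N (compression)
  F[1-3] = -898.2191 N (compression)
  F[2-3] = +5293.8868 N (tension)
  F[2-4] = +973.4886 N (tension)
  F[3-4] = -5369.9536 N (compression)
  F[3-5] = +2067.0247 N (tension)
  F[4-5] = -2666.2451 N (compression)
  Rx@0 = -4682.3000 N
  Ry@0 = -3174.2476 N
  Ry@4 = +7678.6076 N

3347.862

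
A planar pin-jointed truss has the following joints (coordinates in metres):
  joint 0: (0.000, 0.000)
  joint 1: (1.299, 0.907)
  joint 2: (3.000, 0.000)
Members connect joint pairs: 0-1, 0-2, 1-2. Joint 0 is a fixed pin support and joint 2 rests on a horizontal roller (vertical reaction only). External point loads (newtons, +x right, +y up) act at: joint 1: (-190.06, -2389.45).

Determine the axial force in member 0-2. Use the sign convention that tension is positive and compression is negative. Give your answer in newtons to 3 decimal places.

1832.598

N=3 nodes, M=3 members, R=3 reactions → 2N=6, M+R=6
member 0 (0-1): L=1.5843, (cx,cy)=(0.8199,0.5725)
member 1 (0-2): L=3.0000, (cx,cy)=(1.0000,0.0000)
member 2 (1-2): L=1.9277, (cx,cy)=(0.8824,-0.4705)
solve A·x = −loads:
  F[0-1] = -2466.9173 N (compression)
  F[0-2] = +1832.5985 N (tension)
  F[1-2] = -2076.8435 N (compression)
  Rx@0 = +190.0600 N
  Ry@0 = +1412.2796 N
  Ry@2 = +977.1704 N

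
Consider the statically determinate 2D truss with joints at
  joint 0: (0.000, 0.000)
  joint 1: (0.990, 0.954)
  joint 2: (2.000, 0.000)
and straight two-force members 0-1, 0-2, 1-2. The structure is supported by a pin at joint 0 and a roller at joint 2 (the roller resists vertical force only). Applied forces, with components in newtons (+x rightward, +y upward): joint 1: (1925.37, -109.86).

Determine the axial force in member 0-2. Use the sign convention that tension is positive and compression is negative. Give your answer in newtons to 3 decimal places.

1029.885

N=3 nodes, M=3 members, R=3 reactions → 2N=6, M+R=6
member 0 (0-1): L=1.3749, (cx,cy)=(0.7201,0.6939)
member 1 (0-2): L=2.0000, (cx,cy)=(1.0000,0.0000)
member 2 (1-2): L=1.3893, (cx,cy)=(0.7270,-0.6867)
solve A·x = −loads:
  F[0-1] = +1243.5950 N (tension)
  F[0-2] = +1029.8847 N (tension)
  F[1-2] = -1416.6749 N (compression)
  Rx@0 = -1925.3700 N
  Ry@0 = -862.9222 N
  Ry@2 = +972.7822 N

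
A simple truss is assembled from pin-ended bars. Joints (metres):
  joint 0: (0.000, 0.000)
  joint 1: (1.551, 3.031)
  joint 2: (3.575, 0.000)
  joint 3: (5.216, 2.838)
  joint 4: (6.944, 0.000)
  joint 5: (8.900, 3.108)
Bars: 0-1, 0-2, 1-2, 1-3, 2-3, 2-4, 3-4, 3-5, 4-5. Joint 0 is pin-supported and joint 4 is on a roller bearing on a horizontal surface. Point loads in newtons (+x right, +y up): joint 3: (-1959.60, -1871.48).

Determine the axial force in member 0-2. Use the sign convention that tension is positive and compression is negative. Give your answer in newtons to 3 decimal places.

N=6 nodes, M=9 members, R=3 reactions → 2N=12, M+R=12
member 0 (0-1): L=3.4048, (cx,cy)=(0.4555,0.8902)
member 1 (0-2): L=3.5750, (cx,cy)=(1.0000,0.0000)
member 2 (1-2): L=3.6447, (cx,cy)=(0.5553,-0.8316)
member 3 (1-3): L=3.6701, (cx,cy)=(0.9986,-0.0526)
member 4 (2-3): L=3.2783, (cx,cy)=(0.5006,0.8657)
member 5 (2-4): L=3.3690, (cx,cy)=(1.0000,0.0000)
member 6 (3-4): L=3.3227, (cx,cy)=(0.5201,-0.8541)
member 7 (3-5): L=3.6939, (cx,cy)=(0.9973,0.0731)
member 8 (4-5): L=3.6723, (cx,cy)=(0.5326,0.8463)
solve A·x = −loads:
  F[0-1] = -1422.7967 N (compression)
  F[0-2] = -1311.4658 N (compression)
  F[1-2] = +1621.0815 N (tension)
  F[1-3] = -1550.5200 N (compression)
  F[2-3] = -1557.2835 N (compression)
  F[2-4] = +368.2997 N (tension)
  F[3-4] = -708.1850 N (compression)
  F[3-5] = +0.0000 N (tension)
  F[4-5] = -0.0000 N (compression)
  Rx@0 = +1959.6000 N
  Ry@0 = +1266.5988 N
  Ry@4 = +604.8812 N

-1311.466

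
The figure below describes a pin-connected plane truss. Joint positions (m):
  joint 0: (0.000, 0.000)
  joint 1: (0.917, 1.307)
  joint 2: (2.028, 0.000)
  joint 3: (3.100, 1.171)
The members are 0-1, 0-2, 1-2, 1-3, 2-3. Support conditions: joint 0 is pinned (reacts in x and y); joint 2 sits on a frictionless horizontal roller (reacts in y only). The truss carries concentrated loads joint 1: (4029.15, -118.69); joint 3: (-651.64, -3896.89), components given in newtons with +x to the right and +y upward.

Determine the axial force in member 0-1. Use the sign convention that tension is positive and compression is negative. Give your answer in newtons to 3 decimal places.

N=4 nodes, M=5 members, R=3 reactions → 2N=8, M+R=8
member 0 (0-1): L=1.5966, (cx,cy)=(0.5743,0.8186)
member 1 (0-2): L=2.0280, (cx,cy)=(1.0000,0.0000)
member 2 (1-2): L=1.7154, (cx,cy)=(0.6477,-0.7619)
member 3 (1-3): L=2.1872, (cx,cy)=(0.9981,-0.0622)
member 4 (2-3): L=1.5876, (cx,cy)=(0.6752,0.7376)
solve A·x = −loads:
  F[0-1] = +5149.3174 N (tension)
  F[0-2] = +420.0266 N (tension)
  F[1-2] = -5913.7617 N (compression)
  F[1-3] = +2763.8199 N (tension)
  F[2-3] = -5050.2252 N (compression)
  Rx@0 = -3377.5100 N
  Ry@0 = -4215.3008 N
  Ry@2 = +8230.8808 N

5149.317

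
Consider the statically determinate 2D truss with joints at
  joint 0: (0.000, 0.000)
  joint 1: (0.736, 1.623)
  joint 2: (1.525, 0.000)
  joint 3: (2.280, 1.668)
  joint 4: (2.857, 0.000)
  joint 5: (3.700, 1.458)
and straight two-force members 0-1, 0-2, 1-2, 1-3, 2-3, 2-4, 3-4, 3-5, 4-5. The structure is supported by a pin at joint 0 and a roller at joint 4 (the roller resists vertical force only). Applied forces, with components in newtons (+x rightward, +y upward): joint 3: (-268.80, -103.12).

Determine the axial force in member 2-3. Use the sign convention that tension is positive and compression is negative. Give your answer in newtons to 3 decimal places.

N=6 nodes, M=9 members, R=3 reactions → 2N=12, M+R=12
member 0 (0-1): L=1.7821, (cx,cy)=(0.4130,0.9107)
member 1 (0-2): L=1.5250, (cx,cy)=(1.0000,0.0000)
member 2 (1-2): L=1.8046, (cx,cy)=(0.4372,-0.8994)
member 3 (1-3): L=1.5447, (cx,cy)=(0.9996,0.0291)
member 4 (2-3): L=1.8309, (cx,cy)=(0.4124,0.9110)
member 5 (2-4): L=1.3320, (cx,cy)=(1.0000,0.0000)
member 6 (3-4): L=1.7650, (cx,cy)=(0.3269,-0.9451)
member 7 (3-5): L=1.4354, (cx,cy)=(0.9892,-0.1463)
member 8 (4-5): L=1.6842, (cx,cy)=(0.5005,0.8657)
solve A·x = −loads:
  F[0-1] = -195.1832 N (compression)
  F[0-2] = -188.1894 N (compression)
  F[1-2] = +192.3142 N (tension)
  F[1-3] = -164.7624 N (compression)
  F[2-3] = -189.8525 N (compression)
  F[2-4] = -25.8195 N (compression)
  F[3-4] = +78.9790 N (tension)
  F[3-5] = -0.0000 N (tension)
  F[4-5] = +0.0000 N (tension)
  Rx@0 = +268.8000 N
  Ry@0 = +177.7594 N
  Ry@4 = -74.6394 N

-189.853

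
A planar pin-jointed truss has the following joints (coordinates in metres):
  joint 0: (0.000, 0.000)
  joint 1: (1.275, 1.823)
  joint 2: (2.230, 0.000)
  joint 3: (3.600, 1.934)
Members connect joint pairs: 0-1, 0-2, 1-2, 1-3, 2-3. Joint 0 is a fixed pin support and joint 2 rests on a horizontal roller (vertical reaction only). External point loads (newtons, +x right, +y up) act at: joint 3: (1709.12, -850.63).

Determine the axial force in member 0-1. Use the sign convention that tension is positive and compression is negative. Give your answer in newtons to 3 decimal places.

N=4 nodes, M=5 members, R=3 reactions → 2N=8, M+R=8
member 0 (0-1): L=2.2246, (cx,cy)=(0.5731,0.8195)
member 1 (0-2): L=2.2300, (cx,cy)=(1.0000,0.0000)
member 2 (1-2): L=2.0580, (cx,cy)=(0.4640,-0.8858)
member 3 (1-3): L=2.3276, (cx,cy)=(0.9989,0.0477)
member 4 (2-3): L=2.3701, (cx,cy)=(0.5780,0.8160)
solve A·x = −loads:
  F[0-1] = +2446.5299 N (tension)
  F[0-2] = +306.9392 N (tension)
  F[1-2] = -2134.3299 N (compression)
  F[1-3] = +2395.3274 N (tension)
  F[2-3] = -1182.4119 N (compression)
  Rx@0 = -1709.1200 N
  Ry@0 = -2004.8436 N
  Ry@2 = +2855.4736 N

2446.530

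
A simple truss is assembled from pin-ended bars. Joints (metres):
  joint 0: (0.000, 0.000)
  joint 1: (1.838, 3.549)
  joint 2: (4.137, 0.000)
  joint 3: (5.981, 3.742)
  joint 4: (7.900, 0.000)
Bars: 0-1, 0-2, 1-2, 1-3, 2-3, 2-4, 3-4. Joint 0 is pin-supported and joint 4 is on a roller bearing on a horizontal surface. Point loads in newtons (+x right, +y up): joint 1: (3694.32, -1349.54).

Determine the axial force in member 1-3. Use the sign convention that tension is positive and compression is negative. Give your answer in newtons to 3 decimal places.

N=5 nodes, M=7 members, R=3 reactions → 2N=10, M+R=10
member 0 (0-1): L=3.9967, (cx,cy)=(0.4599,0.8880)
member 1 (0-2): L=4.1370, (cx,cy)=(1.0000,0.0000)
member 2 (1-2): L=4.2286, (cx,cy)=(0.5437,-0.8393)
member 3 (1-3): L=4.1475, (cx,cy)=(0.9989,0.0465)
member 4 (2-3): L=4.1717, (cx,cy)=(0.4420,0.8970)
member 5 (2-4): L=3.7630, (cx,cy)=(1.0000,0.0000)
member 6 (3-4): L=4.2054, (cx,cy)=(0.4563,-0.8898)
solve A·x = −loads:
  F[0-1] = +702.8071 N (tension)
  F[0-2] = +3371.1139 N (tension)
  F[1-2] = -2464.2807 N (compression)
  F[1-3] = -2033.5301 N (compression)
  F[2-3] = +2305.7367 N (tension)
  F[2-4] = +1012.1262 N (tension)
  F[3-4] = -2218.0114 N (compression)
  Rx@0 = -3694.3200 N
  Ry@0 = -624.0798 N
  Ry@4 = +1973.6198 N

-2033.530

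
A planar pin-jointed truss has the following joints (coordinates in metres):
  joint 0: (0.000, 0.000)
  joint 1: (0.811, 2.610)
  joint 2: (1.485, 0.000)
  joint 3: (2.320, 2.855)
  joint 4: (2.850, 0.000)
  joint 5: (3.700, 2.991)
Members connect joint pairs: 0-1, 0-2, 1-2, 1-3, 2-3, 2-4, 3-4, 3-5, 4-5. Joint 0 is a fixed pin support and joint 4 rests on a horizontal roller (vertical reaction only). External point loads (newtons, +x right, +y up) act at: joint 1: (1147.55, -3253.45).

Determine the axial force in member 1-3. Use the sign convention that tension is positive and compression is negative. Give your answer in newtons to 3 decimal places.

-1005.194

N=6 nodes, M=9 members, R=3 reactions → 2N=12, M+R=12
member 0 (0-1): L=2.7331, (cx,cy)=(0.2967,0.9550)
member 1 (0-2): L=1.4850, (cx,cy)=(1.0000,0.0000)
member 2 (1-2): L=2.6956, (cx,cy)=(0.2500,-0.9682)
member 3 (1-3): L=1.5288, (cx,cy)=(0.9871,0.1603)
member 4 (2-3): L=2.9746, (cx,cy)=(0.2807,0.9598)
member 5 (2-4): L=1.3650, (cx,cy)=(1.0000,0.0000)
member 6 (3-4): L=2.9038, (cx,cy)=(0.1825,-0.9832)
member 7 (3-5): L=1.3867, (cx,cy)=(0.9952,0.0981)
member 8 (4-5): L=3.1094, (cx,cy)=(0.2734,0.9619)
solve A·x = −loads:
  F[0-1] = -1336.9448 N (compression)
  F[0-2] = +1544.2656 N (tension)
  F[1-2] = -2207.9450 N (compression)
  F[1-3] = -1005.1942 N (compression)
  F[2-3] = +2227.3702 N (tension)
  F[2-4] = +366.9569 N (tension)
  F[3-4] = -2010.4928 N (compression)
  F[3-5] = -0.0000 N (compression)
  F[4-5] = +0.0000 N (tension)
  Rx@0 = -1147.5500 N
  Ry@0 = +1276.7295 N
  Ry@4 = +1976.7205 N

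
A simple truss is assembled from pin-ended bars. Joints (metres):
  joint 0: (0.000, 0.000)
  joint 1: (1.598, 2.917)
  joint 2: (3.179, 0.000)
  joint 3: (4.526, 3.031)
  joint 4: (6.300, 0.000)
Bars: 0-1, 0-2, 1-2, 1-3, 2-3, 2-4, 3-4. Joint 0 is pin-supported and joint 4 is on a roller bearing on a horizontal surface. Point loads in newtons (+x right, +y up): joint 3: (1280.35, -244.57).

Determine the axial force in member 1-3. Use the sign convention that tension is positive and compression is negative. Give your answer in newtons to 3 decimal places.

584.384

N=5 nodes, M=7 members, R=3 reactions → 2N=10, M+R=10
member 0 (0-1): L=3.3260, (cx,cy)=(0.4805,0.8770)
member 1 (0-2): L=3.1790, (cx,cy)=(1.0000,0.0000)
member 2 (1-2): L=3.3179, (cx,cy)=(0.4765,-0.8792)
member 3 (1-3): L=2.9302, (cx,cy)=(0.9992,0.0389)
member 4 (2-3): L=3.3168, (cx,cy)=(0.4061,0.9138)
member 5 (2-4): L=3.1210, (cx,cy)=(1.0000,0.0000)
member 6 (3-4): L=3.5120, (cx,cy)=(0.5051,-0.8630)
solve A·x = −loads:
  F[0-1] = +623.8424 N (tension)
  F[0-2] = +980.6235 N (tension)
  F[1-2] = -596.4566 N (compression)
  F[1-3] = +584.3844 N (tension)
  F[2-3] = +573.8385 N (tension)
  F[2-4] = +463.3662 N (tension)
  F[3-4] = -917.3253 N (compression)
  Rx@0 = -1280.3500 N
  Ry@0 = -547.1228 N
  Ry@4 = +791.6928 N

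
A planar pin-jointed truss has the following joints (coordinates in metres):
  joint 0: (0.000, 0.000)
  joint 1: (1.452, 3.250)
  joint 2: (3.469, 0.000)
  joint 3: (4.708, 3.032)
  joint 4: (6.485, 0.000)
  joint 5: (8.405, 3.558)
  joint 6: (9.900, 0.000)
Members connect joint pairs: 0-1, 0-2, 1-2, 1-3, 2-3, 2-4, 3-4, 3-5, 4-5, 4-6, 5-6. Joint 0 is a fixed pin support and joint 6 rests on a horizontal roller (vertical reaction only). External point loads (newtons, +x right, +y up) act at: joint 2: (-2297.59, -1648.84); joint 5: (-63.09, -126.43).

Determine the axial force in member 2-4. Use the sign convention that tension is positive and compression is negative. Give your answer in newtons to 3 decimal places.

991.121

N=7 nodes, M=11 members, R=3 reactions → 2N=14, M+R=14
member 0 (0-1): L=3.5596, (cx,cy)=(0.4079,0.9130)
member 1 (0-2): L=3.4690, (cx,cy)=(1.0000,0.0000)
member 2 (1-2): L=3.8250, (cx,cy)=(0.5273,-0.8497)
member 3 (1-3): L=3.2633, (cx,cy)=(0.9978,-0.0668)
member 4 (2-3): L=3.2754, (cx,cy)=(0.3783,0.9257)
member 5 (2-4): L=3.0160, (cx,cy)=(1.0000,0.0000)
member 6 (3-4): L=3.5144, (cx,cy)=(0.5056,-0.8627)
member 7 (3-5): L=3.7342, (cx,cy)=(0.9900,0.1409)
member 8 (4-5): L=4.0430, (cx,cy)=(0.4749,0.8800)
member 9 (4-6): L=3.4150, (cx,cy)=(1.0000,0.0000)
member 10 (5-6): L=3.8593, (cx,cy)=(0.3874,-0.9219)
solve A·x = −loads:
  F[0-1] = -1218.8601 N (compression)
  F[0-2] = -1863.4946 N (compression)
  F[1-2] = +1407.4002 N (tension)
  F[1-3] = -1242.1066 N (compression)
  F[2-3] = +489.3810 N (tension)
  F[2-4] = +991.1208 N (tension)
  F[3-4] = -733.9194 N (compression)
  F[3-5] = -689.9918 N (compression)
  F[4-5] = +719.4946 N (tension)
  F[4-6] = +278.3372 N (tension)
  F[5-6] = -718.5241 N (compression)
  Rx@0 = +2360.6800 N
  Ry@0 = +1112.8462 N
  Ry@6 = +662.4238 N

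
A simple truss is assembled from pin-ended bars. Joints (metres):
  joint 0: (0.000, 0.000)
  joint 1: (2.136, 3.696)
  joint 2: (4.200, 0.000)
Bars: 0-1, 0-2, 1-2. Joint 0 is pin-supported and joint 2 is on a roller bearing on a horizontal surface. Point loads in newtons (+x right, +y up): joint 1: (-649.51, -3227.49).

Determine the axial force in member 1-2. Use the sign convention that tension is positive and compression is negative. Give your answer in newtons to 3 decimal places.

-1225.356

N=3 nodes, M=3 members, R=3 reactions → 2N=6, M+R=6
member 0 (0-1): L=4.2688, (cx,cy)=(0.5004,0.8658)
member 1 (0-2): L=4.2000, (cx,cy)=(1.0000,0.0000)
member 2 (1-2): L=4.2333, (cx,cy)=(0.4876,-0.8731)
solve A·x = −loads:
  F[0-1] = -2492.0563 N (compression)
  F[0-2] = +597.4433 N (tension)
  F[1-2] = -1225.3559 N (compression)
  Rx@0 = +649.5100 N
  Ry@0 = +2157.6496 N
  Ry@2 = +1069.8404 N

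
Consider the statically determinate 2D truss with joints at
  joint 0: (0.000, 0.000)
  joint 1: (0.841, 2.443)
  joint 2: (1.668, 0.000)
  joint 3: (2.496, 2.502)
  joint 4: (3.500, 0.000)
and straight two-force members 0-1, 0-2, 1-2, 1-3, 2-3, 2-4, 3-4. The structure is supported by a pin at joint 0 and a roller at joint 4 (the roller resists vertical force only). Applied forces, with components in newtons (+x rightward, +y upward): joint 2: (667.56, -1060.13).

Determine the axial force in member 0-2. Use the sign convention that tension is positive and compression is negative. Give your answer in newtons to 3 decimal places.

N=5 nodes, M=7 members, R=3 reactions → 2N=10, M+R=10
member 0 (0-1): L=2.5837, (cx,cy)=(0.3255,0.9455)
member 1 (0-2): L=1.6680, (cx,cy)=(1.0000,0.0000)
member 2 (1-2): L=2.5792, (cx,cy)=(0.3206,-0.9472)
member 3 (1-3): L=1.6561, (cx,cy)=(0.9994,0.0356)
member 4 (2-3): L=2.6354, (cx,cy)=(0.3142,0.9494)
member 5 (2-4): L=1.8320, (cx,cy)=(1.0000,0.0000)
member 6 (3-4): L=2.6959, (cx,cy)=(0.3724,-0.9281)
solve A·x = −loads:
  F[0-1] = -586.8620 N (compression)
  F[0-2] = +858.5845 N (tension)
  F[1-2] = +571.7452 N (tension)
  F[1-3] = -374.5892 N (compression)
  F[2-3] = +546.2321 N (tension)
  F[2-4] = +202.7372 N (tension)
  F[3-4] = -544.3872 N (compression)
  Rx@0 = -667.5600 N
  Ry@0 = +554.9023 N
  Ry@4 = +505.2277 N

858.585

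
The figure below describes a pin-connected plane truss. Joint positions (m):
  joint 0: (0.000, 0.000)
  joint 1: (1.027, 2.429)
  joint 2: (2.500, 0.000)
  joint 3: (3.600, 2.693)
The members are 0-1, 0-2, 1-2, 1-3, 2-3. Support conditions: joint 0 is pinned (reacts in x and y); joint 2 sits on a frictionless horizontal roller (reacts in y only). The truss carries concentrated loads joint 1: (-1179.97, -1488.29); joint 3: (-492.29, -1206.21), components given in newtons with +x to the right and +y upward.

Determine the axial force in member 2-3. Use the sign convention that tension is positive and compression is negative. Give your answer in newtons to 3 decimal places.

N=4 nodes, M=5 members, R=3 reactions → 2N=8, M+R=8
member 0 (0-1): L=2.6372, (cx,cy)=(0.3894,0.9211)
member 1 (0-2): L=2.5000, (cx,cy)=(1.0000,0.0000)
member 2 (1-2): L=2.8407, (cx,cy)=(0.5185,-0.8551)
member 3 (1-3): L=2.5865, (cx,cy)=(0.9948,0.1021)
member 4 (2-3): L=2.9090, (cx,cy)=(0.3781,0.9257)
solve A·x = −loads:
  F[0-1] = -2196.3065 N (compression)
  F[0-2] = -816.9530 N (compression)
  F[1-2] = +625.3067 N (tension)
  F[1-3] = +0.4262 N (tension)
  F[2-3] = -1303.0022 N (compression)
  Rx@0 = +1672.2600 N
  Ry@0 = +2022.9217 N
  Ry@2 = +671.5783 N

-1303.002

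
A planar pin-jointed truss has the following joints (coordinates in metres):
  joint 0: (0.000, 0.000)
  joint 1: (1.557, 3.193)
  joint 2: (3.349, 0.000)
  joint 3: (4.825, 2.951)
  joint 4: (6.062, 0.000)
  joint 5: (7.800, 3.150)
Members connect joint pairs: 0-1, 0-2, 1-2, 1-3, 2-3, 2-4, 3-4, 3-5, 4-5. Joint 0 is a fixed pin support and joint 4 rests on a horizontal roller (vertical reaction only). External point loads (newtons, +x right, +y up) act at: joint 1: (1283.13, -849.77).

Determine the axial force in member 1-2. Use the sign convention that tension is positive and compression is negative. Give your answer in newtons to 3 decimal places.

-957.995

N=6 nodes, M=9 members, R=3 reactions → 2N=12, M+R=12
member 0 (0-1): L=3.5524, (cx,cy)=(0.4383,0.8988)
member 1 (0-2): L=3.3490, (cx,cy)=(1.0000,0.0000)
member 2 (1-2): L=3.6615, (cx,cy)=(0.4894,-0.8720)
member 3 (1-3): L=3.2769, (cx,cy)=(0.9973,-0.0738)
member 4 (2-3): L=3.2995, (cx,cy)=(0.4473,0.8944)
member 5 (2-4): L=2.7130, (cx,cy)=(1.0000,0.0000)
member 6 (3-4): L=3.1998, (cx,cy)=(0.3866,-0.9223)
member 7 (3-5): L=2.9816, (cx,cy)=(0.9978,0.0667)
member 8 (4-5): L=3.5977, (cx,cy)=(0.4831,0.8756)
solve A·x = −loads:
  F[0-1] = +49.3365 N (tension)
  F[0-2] = +1261.5060 N (tension)
  F[1-2] = -957.9948 N (compression)
  F[1-3] = -794.8163 N (compression)
  F[2-3] = +934.0897 N (tension)
  F[2-4] = +374.7951 N (tension)
  F[3-4] = -969.4912 N (compression)
  F[3-5] = -0.0000 N (tension)
  F[4-5] = +0.0000 N (tension)
  Rx@0 = -1283.1300 N
  Ry@0 = -44.3451 N
  Ry@4 = +894.1151 N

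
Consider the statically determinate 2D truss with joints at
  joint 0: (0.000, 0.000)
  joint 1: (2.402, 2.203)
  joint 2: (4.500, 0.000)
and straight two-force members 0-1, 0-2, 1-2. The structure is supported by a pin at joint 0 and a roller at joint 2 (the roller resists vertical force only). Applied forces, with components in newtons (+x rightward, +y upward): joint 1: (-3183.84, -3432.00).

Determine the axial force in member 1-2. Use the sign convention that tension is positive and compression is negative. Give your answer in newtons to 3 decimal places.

N=3 nodes, M=3 members, R=3 reactions → 2N=6, M+R=6
member 0 (0-1): L=3.2593, (cx,cy)=(0.7370,0.6759)
member 1 (0-2): L=4.5000, (cx,cy)=(1.0000,0.0000)
member 2 (1-2): L=3.0422, (cx,cy)=(0.6896,-0.7242)
solve A·x = −loads:
  F[0-1] = -4673.2533 N (compression)
  F[0-2] = +260.2346 N (tension)
  F[1-2] = -377.3492 N (compression)
  Rx@0 = +3183.8400 N
  Ry@0 = +3158.7412 N
  Ry@2 = +273.2588 N

-377.349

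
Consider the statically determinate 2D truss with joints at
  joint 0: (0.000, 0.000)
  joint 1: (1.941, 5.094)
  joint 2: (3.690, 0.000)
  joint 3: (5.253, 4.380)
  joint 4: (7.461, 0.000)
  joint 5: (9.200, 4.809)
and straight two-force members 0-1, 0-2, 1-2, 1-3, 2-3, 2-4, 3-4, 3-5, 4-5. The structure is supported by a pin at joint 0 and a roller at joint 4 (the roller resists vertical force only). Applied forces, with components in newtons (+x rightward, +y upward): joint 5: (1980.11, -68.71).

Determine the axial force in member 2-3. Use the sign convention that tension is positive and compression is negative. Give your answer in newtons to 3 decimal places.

N=6 nodes, M=9 members, R=3 reactions → 2N=12, M+R=12
member 0 (0-1): L=5.4513, (cx,cy)=(0.3561,0.9345)
member 1 (0-2): L=3.6900, (cx,cy)=(1.0000,0.0000)
member 2 (1-2): L=5.3859, (cx,cy)=(0.3247,-0.9458)
member 3 (1-3): L=3.3881, (cx,cy)=(0.9775,-0.2107)
member 4 (2-3): L=4.6505, (cx,cy)=(0.3361,0.9418)
member 5 (2-4): L=3.7710, (cx,cy)=(1.0000,0.0000)
member 6 (3-4): L=4.9051, (cx,cy)=(0.4501,-0.8930)
member 7 (3-5): L=3.9702, (cx,cy)=(0.9941,0.1081)
member 8 (4-5): L=5.1138, (cx,cy)=(0.3401,0.9404)
solve A·x = −loads:
  F[0-1] = +1382.9333 N (tension)
  F[0-2] = +1487.6973 N (tension)
  F[1-2] = -1596.7758 N (compression)
  F[1-3] = +1034.1702 N (tension)
  F[2-3] = +1603.5147 N (tension)
  F[2-4] = +430.2375 N (tension)
  F[3-4] = -1193.1891 N (compression)
  F[3-5] = +2099.2741 N (tension)
  F[4-5] = -314.2743 N (compression)
  Rx@0 = -1980.1100 N
  Ry@0 = -1292.2980 N
  Ry@4 = +1361.0080 N

1603.515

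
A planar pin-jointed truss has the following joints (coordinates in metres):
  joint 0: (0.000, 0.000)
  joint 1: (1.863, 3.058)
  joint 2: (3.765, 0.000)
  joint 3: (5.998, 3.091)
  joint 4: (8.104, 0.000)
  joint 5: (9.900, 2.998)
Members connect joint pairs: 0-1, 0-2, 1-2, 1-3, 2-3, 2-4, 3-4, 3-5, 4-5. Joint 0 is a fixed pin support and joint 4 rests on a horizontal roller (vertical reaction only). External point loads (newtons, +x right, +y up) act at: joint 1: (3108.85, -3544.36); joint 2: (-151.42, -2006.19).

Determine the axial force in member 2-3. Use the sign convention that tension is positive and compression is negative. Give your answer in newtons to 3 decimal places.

N=6 nodes, M=9 members, R=3 reactions → 2N=12, M+R=12
member 0 (0-1): L=3.5808, (cx,cy)=(0.5203,0.8540)
member 1 (0-2): L=3.7650, (cx,cy)=(1.0000,0.0000)
member 2 (1-2): L=3.6012, (cx,cy)=(0.5282,-0.8492)
member 3 (1-3): L=4.1351, (cx,cy)=(1.0000,0.0080)
member 4 (2-3): L=3.8132, (cx,cy)=(0.5856,0.8106)
member 5 (2-4): L=4.3390, (cx,cy)=(1.0000,0.0000)
member 6 (3-4): L=3.7403, (cx,cy)=(0.5631,-0.8264)
member 7 (3-5): L=3.9031, (cx,cy)=(0.9997,-0.0238)
member 8 (4-5): L=3.4948, (cx,cy)=(0.5139,0.8578)
solve A·x = −loads:
  F[0-1] = -3080.3263 N (compression)
  F[0-2] = +4560.0459 N (tension)
  F[1-2] = -1114.8387 N (compression)
  F[1-3] = -4122.7944 N (compression)
  F[2-3] = +3642.7888 N (tension)
  F[2-4] = +1989.4611 N (tension)
  F[3-4] = -3533.2831 N (compression)
  F[3-5] = -0.0000 N (tension)
  F[4-5] = +0.0000 N (tension)
  Rx@0 = -2957.4300 N
  Ry@0 = +2630.5955 N
  Ry@4 = +2919.9545 N

3642.789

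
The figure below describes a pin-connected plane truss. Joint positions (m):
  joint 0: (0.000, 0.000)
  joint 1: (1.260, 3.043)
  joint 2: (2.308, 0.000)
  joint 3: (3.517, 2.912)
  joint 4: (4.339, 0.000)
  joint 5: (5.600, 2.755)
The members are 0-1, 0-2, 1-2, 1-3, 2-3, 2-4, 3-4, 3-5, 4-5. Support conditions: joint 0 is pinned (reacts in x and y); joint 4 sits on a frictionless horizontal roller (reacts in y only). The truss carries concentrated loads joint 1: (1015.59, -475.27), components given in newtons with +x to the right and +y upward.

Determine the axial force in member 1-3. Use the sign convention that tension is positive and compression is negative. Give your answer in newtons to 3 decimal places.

-580.042

N=6 nodes, M=9 members, R=3 reactions → 2N=12, M+R=12
member 0 (0-1): L=3.2935, (cx,cy)=(0.3826,0.9239)
member 1 (0-2): L=2.3080, (cx,cy)=(1.0000,0.0000)
member 2 (1-2): L=3.2184, (cx,cy)=(0.3256,-0.9455)
member 3 (1-3): L=2.2608, (cx,cy)=(0.9983,-0.0579)
member 4 (2-3): L=3.1530, (cx,cy)=(0.3834,0.9236)
member 5 (2-4): L=2.0310, (cx,cy)=(1.0000,0.0000)
member 6 (3-4): L=3.0258, (cx,cy)=(0.2717,-0.9624)
member 7 (3-5): L=2.0889, (cx,cy)=(0.9972,-0.0752)
member 8 (4-5): L=3.0299, (cx,cy)=(0.4162,0.9093)
solve A·x = −loads:
  F[0-1] = +405.8656 N (tension)
  F[0-2] = +860.3195 N (tension)
  F[1-2] = -863.7249 N (compression)
  F[1-3] = -580.0421 N (compression)
  F[2-3] = +884.2380 N (tension)
  F[2-4] = +240.0117 N (tension)
  F[3-4] = -883.4866 N (compression)
  F[3-5] = +0.0000 N (tension)
  F[4-5] = -0.0000 N (compression)
  Rx@0 = -1015.5900 N
  Ry@0 = -374.9906 N
  Ry@4 = +850.2606 N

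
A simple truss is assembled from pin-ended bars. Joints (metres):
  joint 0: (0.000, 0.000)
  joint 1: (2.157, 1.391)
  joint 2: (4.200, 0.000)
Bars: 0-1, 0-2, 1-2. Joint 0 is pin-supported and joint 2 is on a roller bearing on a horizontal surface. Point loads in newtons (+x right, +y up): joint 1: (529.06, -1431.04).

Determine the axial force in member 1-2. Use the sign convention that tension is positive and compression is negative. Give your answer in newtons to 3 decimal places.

-1617.210

N=3 nodes, M=3 members, R=3 reactions → 2N=6, M+R=6
member 0 (0-1): L=2.5666, (cx,cy)=(0.8404,0.5420)
member 1 (0-2): L=4.2000, (cx,cy)=(1.0000,0.0000)
member 2 (1-2): L=2.4716, (cx,cy)=(0.8266,-0.5628)
solve A·x = −loads:
  F[0-1] = -961.1056 N (compression)
  F[0-2] = +1336.7784 N (tension)
  F[1-2] = -1617.2103 N (compression)
  Rx@0 = -529.0600 N
  Ry@0 = +520.8791 N
  Ry@2 = +910.1609 N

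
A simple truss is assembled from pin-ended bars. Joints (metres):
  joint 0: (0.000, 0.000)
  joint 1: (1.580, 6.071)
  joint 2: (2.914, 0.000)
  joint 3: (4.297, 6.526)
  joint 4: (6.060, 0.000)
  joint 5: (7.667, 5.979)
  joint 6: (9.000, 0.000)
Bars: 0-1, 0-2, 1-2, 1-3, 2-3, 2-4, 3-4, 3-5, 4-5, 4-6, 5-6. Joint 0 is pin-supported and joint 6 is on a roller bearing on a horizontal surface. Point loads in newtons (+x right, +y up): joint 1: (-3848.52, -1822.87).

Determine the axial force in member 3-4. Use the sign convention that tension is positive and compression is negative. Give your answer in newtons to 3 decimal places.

N=7 nodes, M=11 members, R=3 reactions → 2N=14, M+R=14
member 0 (0-1): L=6.2732, (cx,cy)=(0.2519,0.9678)
member 1 (0-2): L=2.9140, (cx,cy)=(1.0000,0.0000)
member 2 (1-2): L=6.2158, (cx,cy)=(0.2146,-0.9767)
member 3 (1-3): L=2.7548, (cx,cy)=(0.9863,0.1652)
member 4 (2-3): L=6.6709, (cx,cy)=(0.2073,0.9783)
member 5 (2-4): L=3.1460, (cx,cy)=(1.0000,0.0000)
member 6 (3-4): L=6.7599, (cx,cy)=(0.2608,-0.9654)
member 7 (3-5): L=3.4141, (cx,cy)=(0.9871,-0.1602)
member 8 (4-5): L=6.1912, (cx,cy)=(0.2596,0.9657)
member 9 (4-6): L=2.9400, (cx,cy)=(1.0000,0.0000)
member 10 (5-6): L=6.1258, (cx,cy)=(0.2176,-0.9760)
solve A·x = −loads:
  F[0-1] = -4235.4346 N (compression)
  F[0-2] = -2781.7674 N (compression)
  F[1-2] = +2707.6495 N (tension)
  F[1-3] = +2231.3148 N (tension)
  F[2-3] = -2703.2912 N (compression)
  F[2-4] = -1640.2311 N (compression)
  F[3-4] = +2177.3129 N (tension)
  F[3-5] = +1086.4205 N (tension)
  F[4-5] = -2176.5604 N (compression)
  F[4-6] = -507.4330 N (compression)
  F[5-6] = +2331.9050 N (tension)
  Rx@0 = +3848.5200 N
  Ry@0 = +4098.8956 N
  Ry@6 = -2276.0256 N

2177.313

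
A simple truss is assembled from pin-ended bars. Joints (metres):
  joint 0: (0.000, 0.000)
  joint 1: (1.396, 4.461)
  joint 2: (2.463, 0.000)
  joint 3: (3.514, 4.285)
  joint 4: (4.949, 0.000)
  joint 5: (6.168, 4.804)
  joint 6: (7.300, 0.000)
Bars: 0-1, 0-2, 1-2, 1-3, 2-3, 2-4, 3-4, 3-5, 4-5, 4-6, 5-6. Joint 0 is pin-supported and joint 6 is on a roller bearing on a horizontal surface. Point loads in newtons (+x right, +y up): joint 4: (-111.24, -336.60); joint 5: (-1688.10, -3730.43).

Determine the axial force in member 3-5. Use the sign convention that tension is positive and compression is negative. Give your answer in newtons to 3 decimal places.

-1985.658

N=7 nodes, M=11 members, R=3 reactions → 2N=14, M+R=14
member 0 (0-1): L=4.6743, (cx,cy)=(0.2987,0.9544)
member 1 (0-2): L=2.4630, (cx,cy)=(1.0000,0.0000)
member 2 (1-2): L=4.5868, (cx,cy)=(0.2326,-0.9726)
member 3 (1-3): L=2.1253, (cx,cy)=(0.9966,-0.0828)
member 4 (2-3): L=4.4120, (cx,cy)=(0.2382,0.9712)
member 5 (2-4): L=2.4860, (cx,cy)=(1.0000,0.0000)
member 6 (3-4): L=4.5189, (cx,cy)=(0.3176,-0.9482)
member 7 (3-5): L=2.7043, (cx,cy)=(0.9814,0.1919)
member 8 (4-5): L=4.9562, (cx,cy)=(0.2460,0.9693)
member 9 (4-6): L=2.3510, (cx,cy)=(1.0000,0.0000)
member 10 (5-6): L=4.9356, (cx,cy)=(0.2294,-0.9733)
solve A·x = −loads:
  F[0-1] = -1883.7554 N (compression)
  F[0-2] = -1236.7516 N (compression)
  F[1-2] = +1935.0217 N (tension)
  F[1-3] = -1016.2085 N (compression)
  F[2-3] = -1937.7199 N (compression)
  F[2-4] = -325.0310 N (compression)
  F[3-4] = +1494.0308 N (tension)
  F[3-5] = -1985.6580 N (compression)
  F[4-5] = -1114.3295 N (compression)
  F[4-6] = +534.7182 N (tension)
  F[5-6] = -2331.3943 N (compression)
  Rx@0 = +1799.3400 N
  Ry@0 = +1797.7844 N
  Ry@6 = +2269.2456 N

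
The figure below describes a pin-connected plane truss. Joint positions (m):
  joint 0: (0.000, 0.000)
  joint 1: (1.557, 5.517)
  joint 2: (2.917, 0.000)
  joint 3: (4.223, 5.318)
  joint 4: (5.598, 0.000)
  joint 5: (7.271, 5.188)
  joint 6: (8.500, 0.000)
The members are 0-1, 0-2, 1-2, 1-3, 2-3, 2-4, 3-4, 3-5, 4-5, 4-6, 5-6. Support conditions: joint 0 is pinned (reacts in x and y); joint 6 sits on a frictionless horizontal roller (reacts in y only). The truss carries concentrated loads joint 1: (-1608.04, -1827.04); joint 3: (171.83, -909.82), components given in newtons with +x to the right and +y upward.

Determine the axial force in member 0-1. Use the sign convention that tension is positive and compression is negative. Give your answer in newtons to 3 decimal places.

N=7 nodes, M=11 members, R=3 reactions → 2N=14, M+R=14
member 0 (0-1): L=5.7325, (cx,cy)=(0.2716,0.9624)
member 1 (0-2): L=2.9170, (cx,cy)=(1.0000,0.0000)
member 2 (1-2): L=5.6822, (cx,cy)=(0.2393,-0.9709)
member 3 (1-3): L=2.6734, (cx,cy)=(0.9972,-0.0744)
member 4 (2-3): L=5.4760, (cx,cy)=(0.2385,0.9711)
member 5 (2-4): L=2.6810, (cx,cy)=(1.0000,0.0000)
member 6 (3-4): L=5.4929, (cx,cy)=(0.2503,-0.9682)
member 7 (3-5): L=3.0508, (cx,cy)=(0.9991,-0.0426)
member 8 (4-5): L=5.4511, (cx,cy)=(0.3069,0.9517)
member 9 (4-6): L=2.9020, (cx,cy)=(1.0000,0.0000)
member 10 (5-6): L=5.3316, (cx,cy)=(0.2305,-0.9731)
solve A·x = −loads:
  F[0-1] = -2999.1211 N (compression)
  F[0-2] = -621.6208 N (compression)
  F[1-2] = +1049.3585 N (tension)
  F[1-3] = +543.7998 N (tension)
  F[2-3] = -1049.1322 N (compression)
  F[2-4] = -120.2489 N (compression)
  F[3-4] = +150.7993 N (tension)
  F[3-5] = +82.5752 N (tension)
  F[4-5] = -153.4017 N (compression)
  F[4-6] = -35.4195 N (compression)
  F[5-6] = +153.6549 N (tension)
  Rx@0 = +1436.2100 N
  Ry@0 = +2886.3769 N
  Ry@6 = -149.5169 N

-2999.121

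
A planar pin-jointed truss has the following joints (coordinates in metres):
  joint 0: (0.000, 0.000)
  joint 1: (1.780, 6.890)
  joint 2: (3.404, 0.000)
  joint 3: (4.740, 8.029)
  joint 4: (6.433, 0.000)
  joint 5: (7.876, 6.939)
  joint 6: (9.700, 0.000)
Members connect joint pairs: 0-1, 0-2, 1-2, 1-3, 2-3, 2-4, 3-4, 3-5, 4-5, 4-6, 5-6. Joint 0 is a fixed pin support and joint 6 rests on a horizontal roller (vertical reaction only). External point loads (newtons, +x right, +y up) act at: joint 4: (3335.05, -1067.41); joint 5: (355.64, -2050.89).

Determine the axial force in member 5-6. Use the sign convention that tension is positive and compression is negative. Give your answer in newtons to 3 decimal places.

-2716.812

N=7 nodes, M=11 members, R=3 reactions → 2N=14, M+R=14
member 0 (0-1): L=7.1162, (cx,cy)=(0.2501,0.9682)
member 1 (0-2): L=3.4040, (cx,cy)=(1.0000,0.0000)
member 2 (1-2): L=7.0788, (cx,cy)=(0.2294,-0.9733)
member 3 (1-3): L=3.1716, (cx,cy)=(0.9333,0.3591)
member 4 (2-3): L=8.1394, (cx,cy)=(0.1641,0.9864)
member 5 (2-4): L=3.0290, (cx,cy)=(1.0000,0.0000)
member 6 (3-4): L=8.2056, (cx,cy)=(0.2063,-0.9785)
member 7 (3-5): L=3.3200, (cx,cy)=(0.9446,-0.3283)
member 8 (4-5): L=7.0875, (cx,cy)=(0.2036,0.9791)
member 9 (4-6): L=3.2670, (cx,cy)=(1.0000,0.0000)
member 10 (5-6): L=7.1747, (cx,cy)=(0.2542,-0.9671)
solve A·x = −loads:
  F[0-1] = -506.8614 N (compression)
  F[0-2] = +3817.4728 N (tension)
  F[1-2] = +416.3153 N (tension)
  F[1-3] = -238.1821 N (compression)
  F[2-3] = -410.7829 N (compression)
  F[2-4] = +3980.4086 N (tension)
  F[3-4] = +652.2581 N (tension)
  F[3-5] = -449.1938 N (compression)
  F[4-5] = +438.3679 N (tension)
  F[4-6] = +690.6835 N (tension)
  F[5-6] = -2716.8120 N (compression)
  Rx@0 = -3690.6900 N
  Ry@0 = +490.7491 N
  Ry@6 = +2627.5509 N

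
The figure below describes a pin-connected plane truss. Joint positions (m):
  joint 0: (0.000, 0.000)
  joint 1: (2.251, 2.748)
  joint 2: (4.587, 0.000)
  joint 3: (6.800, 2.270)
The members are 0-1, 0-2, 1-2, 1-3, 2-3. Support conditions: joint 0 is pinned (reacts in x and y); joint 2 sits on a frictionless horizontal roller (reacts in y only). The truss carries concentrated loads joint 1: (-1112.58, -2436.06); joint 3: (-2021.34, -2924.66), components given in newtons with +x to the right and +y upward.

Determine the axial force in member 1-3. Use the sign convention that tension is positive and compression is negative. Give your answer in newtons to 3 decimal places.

N=4 nodes, M=5 members, R=3 reactions → 2N=8, M+R=8
member 0 (0-1): L=3.5523, (cx,cy)=(0.6337,0.7736)
member 1 (0-2): L=4.5870, (cx,cy)=(1.0000,0.0000)
member 2 (1-2): L=3.6067, (cx,cy)=(0.6477,-0.7619)
member 3 (1-3): L=4.5740, (cx,cy)=(0.9945,-0.1045)
member 4 (2-3): L=3.1702, (cx,cy)=(0.6981,0.7160)
solve A·x = −loads:
  F[0-1] = -1934.4025 N (compression)
  F[0-2] = -1908.1235 N (compression)
  F[1-2] = -1337.0552 N (compression)
  F[1-3] = +756.9126 N (tension)
  F[2-3] = -3974.0271 N (compression)
  Rx@0 = +3133.9200 N
  Ry@0 = +1496.4411 N
  Ry@2 = +3864.2789 N

756.913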